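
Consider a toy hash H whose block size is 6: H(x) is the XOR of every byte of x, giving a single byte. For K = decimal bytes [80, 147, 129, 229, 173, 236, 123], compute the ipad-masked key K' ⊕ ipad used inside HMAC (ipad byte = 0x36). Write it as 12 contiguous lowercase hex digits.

ab3636363636

Key decimal bytes [80, 147, 129, 229, 173, 236, 123] = 50 93 81 e5 ad ec 7b is 7 bytes > B = 6, so hash it first: H(key) = 9d, then zero-pad to 6 bytes: K' = 9d 00 00 00 00 00.
XOR each byte with 0x36: 9d⊕36=ab, 00⊕36=36, 00⊕36=36, 00⊕36=36, 00⊕36=36, 00⊕36=36.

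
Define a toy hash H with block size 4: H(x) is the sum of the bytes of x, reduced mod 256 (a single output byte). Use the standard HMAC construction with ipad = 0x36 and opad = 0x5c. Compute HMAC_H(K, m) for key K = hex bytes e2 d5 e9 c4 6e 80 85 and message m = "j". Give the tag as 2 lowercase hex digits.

8c

Key hex bytes e2 d5 e9 c4 6e 80 85 is 7 bytes > B = 4, so hash it first: H(key) = d7, then zero-pad to 4 bytes: K' = d7 00 00 00.
K' ⊕ ipad = e1 36 36 36.  K' ⊕ opad = 8b 5c 5c 5c.
Inner input = (K'⊕ipad) ∥ m = e1 36 36 36 ∥ 6a.
Inner hash: sum = 225+54+54+54+106 = 493; mod 256 = 237 → ed.
Outer input = (K'⊕opad) ∥ inner = 8b 5c 5c 5c ∥ ed.
Outer hash (tag): sum = 139+92+92+92+237 = 652; mod 256 = 140 → 8c.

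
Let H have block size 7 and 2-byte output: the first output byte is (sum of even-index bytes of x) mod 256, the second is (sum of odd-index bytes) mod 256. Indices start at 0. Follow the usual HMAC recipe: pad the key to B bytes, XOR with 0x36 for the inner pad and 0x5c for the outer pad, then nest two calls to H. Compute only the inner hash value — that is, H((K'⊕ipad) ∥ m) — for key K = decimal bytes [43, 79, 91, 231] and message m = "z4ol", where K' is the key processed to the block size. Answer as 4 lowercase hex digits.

9669

Key decimal bytes [43, 79, 91, 231] = 2b 4f 5b e7 is 4 bytes ≤ B = 7; zero-pad to 7 bytes: K' = 2b 4f 5b e7 00 00 00.
K' ⊕ ipad = 1d 79 6d d1 36 36 36.
Inner input = 1d 79 6d d1 36 36 36 ∥ 7a 34 6f 6c.
Inner hash: even-index sum = 406 mod 256 = 150; odd-index sum = 617 mod 256 = 105 → 96 69.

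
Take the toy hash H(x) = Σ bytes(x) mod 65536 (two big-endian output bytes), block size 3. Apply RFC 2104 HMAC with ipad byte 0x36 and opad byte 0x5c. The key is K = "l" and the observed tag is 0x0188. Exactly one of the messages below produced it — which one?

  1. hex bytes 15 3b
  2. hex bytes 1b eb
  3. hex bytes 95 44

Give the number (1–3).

Key "l" = 6c is 1 byte ≤ B = 3; zero-pad to 3 bytes: K' = 6c 00 00.
K' ⊕ ipad = 5a 36 36; K' ⊕ opad = 30 5c 5c.
m1: inner = H(5a 36 36 15 3b) = 01 16; tag = H(30 5c 5c 01 16) = 00ff
m2: inner = H(5a 36 36 1b eb) = 01 cc; tag = H(30 5c 5c 01 cc) = 01b5
m3: inner = H(5a 36 36 95 44) = 01 9f; tag = H(30 5c 5c 01 9f) = 0188 ← matches

3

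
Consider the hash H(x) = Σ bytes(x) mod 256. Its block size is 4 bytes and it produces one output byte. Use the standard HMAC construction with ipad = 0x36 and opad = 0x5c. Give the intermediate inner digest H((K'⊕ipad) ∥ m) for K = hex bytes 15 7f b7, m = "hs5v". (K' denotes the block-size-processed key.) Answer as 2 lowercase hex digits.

a9

Key hex bytes 15 7f b7 is 3 bytes ≤ B = 4; zero-pad to 4 bytes: K' = 15 7f b7 00.
K' ⊕ ipad = 23 49 81 36.
Inner input = 23 49 81 36 ∥ 68 73 35 76.
Inner hash: sum = 35+73+129+54+104+115+53+118 = 681; mod 256 = 169 → a9.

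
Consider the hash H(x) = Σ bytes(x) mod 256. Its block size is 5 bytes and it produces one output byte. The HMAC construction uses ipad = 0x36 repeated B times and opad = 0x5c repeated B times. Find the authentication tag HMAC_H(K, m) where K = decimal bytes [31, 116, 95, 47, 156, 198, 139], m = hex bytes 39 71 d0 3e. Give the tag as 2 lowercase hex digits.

Key decimal bytes [31, 116, 95, 47, 156, 198, 139] = 1f 74 5f 2f 9c c6 8b is 7 bytes > B = 5, so hash it first: H(key) = 0e, then zero-pad to 5 bytes: K' = 0e 00 00 00 00.
K' ⊕ ipad = 38 36 36 36 36.  K' ⊕ opad = 52 5c 5c 5c 5c.
Inner input = (K'⊕ipad) ∥ m = 38 36 36 36 36 ∥ 39 71 d0 3e.
Inner hash: sum = 56+54+54+54+54+57+113+208+62 = 712; mod 256 = 200 → c8.
Outer input = (K'⊕opad) ∥ inner = 52 5c 5c 5c 5c ∥ c8.
Outer hash (tag): sum = 82+92+92+92+92+200 = 650; mod 256 = 138 → 8a.

8a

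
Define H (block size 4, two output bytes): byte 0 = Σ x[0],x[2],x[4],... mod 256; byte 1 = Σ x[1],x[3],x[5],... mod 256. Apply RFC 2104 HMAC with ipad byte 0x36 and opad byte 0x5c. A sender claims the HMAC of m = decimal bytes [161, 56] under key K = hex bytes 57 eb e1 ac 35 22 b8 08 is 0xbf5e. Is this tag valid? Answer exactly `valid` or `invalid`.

valid

Key hex bytes 57 eb e1 ac 35 22 b8 08 is 8 bytes > B = 4, so hash it first: H(key) = 25 c1, then zero-pad to 4 bytes: K' = 25 c1 00 00.
K' ⊕ ipad = 13 f7 36 36; K' ⊕ opad = 79 9d 5c 5c.
Inner hash: even-index sum = 234 mod 256 = 234; odd-index sum = 357 mod 256 = 101 → ea 65.
Outer hash (recomputed tag): even-index sum = 447 mod 256 = 191; odd-index sum = 350 mod 256 = 94 → bf 5e.
Recomputed tag = bf5e; claimed = bf5e → match.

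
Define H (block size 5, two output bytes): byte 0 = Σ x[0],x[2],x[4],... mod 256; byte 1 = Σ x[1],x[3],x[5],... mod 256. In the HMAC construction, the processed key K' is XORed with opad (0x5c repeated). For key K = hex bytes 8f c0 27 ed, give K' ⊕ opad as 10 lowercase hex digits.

d39c7bb15c

Key hex bytes 8f c0 27 ed is 4 bytes ≤ B = 5; zero-pad to 5 bytes: K' = 8f c0 27 ed 00.
XOR each byte with 0x5c: 8f⊕5c=d3, c0⊕5c=9c, 27⊕5c=7b, ed⊕5c=b1, 00⊕5c=5c.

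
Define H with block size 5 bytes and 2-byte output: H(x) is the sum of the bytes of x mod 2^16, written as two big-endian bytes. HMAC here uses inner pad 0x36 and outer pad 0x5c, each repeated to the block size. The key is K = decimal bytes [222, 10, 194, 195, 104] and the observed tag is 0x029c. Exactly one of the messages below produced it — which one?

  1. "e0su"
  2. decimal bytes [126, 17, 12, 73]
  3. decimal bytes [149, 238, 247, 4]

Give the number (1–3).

Key decimal bytes [222, 10, 194, 195, 104] = de 0a c2 c3 68 is exactly B = 5 bytes: K' = de 0a c2 c3 68.
K' ⊕ ipad = e8 3c f4 f5 5e; K' ⊕ opad = 82 56 9e 9f 34.
m1: inner = H(e8 3c f4 f5 5e 65 30 73 75) = 04 e8; tag = H(82 56 9e 9f 34 04 e8) = 0335
m2: inner = H(e8 3c f4 f5 5e 7e 11 0c 49) = 04 4f; tag = H(82 56 9e 9f 34 04 4f) = 029c ← matches
m3: inner = H(e8 3c f4 f5 5e 95 ee f7 04) = 05 e9; tag = H(82 56 9e 9f 34 05 e9) = 0337

2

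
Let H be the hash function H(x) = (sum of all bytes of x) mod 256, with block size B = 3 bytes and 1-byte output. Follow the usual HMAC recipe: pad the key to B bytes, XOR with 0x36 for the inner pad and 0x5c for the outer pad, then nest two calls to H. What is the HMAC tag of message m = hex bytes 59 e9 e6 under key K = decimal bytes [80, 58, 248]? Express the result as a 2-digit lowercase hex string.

Key decimal bytes [80, 58, 248] = 50 3a f8 is exactly B = 3 bytes: K' = 50 3a f8.
K' ⊕ ipad = 66 0c ce.  K' ⊕ opad = 0c 66 a4.
Inner input = (K'⊕ipad) ∥ m = 66 0c ce ∥ 59 e9 e6.
Inner hash: sum = 102+12+206+89+233+230 = 872; mod 256 = 104 → 68.
Outer input = (K'⊕opad) ∥ inner = 0c 66 a4 ∥ 68.
Outer hash (tag): sum = 12+102+164+104 = 382; mod 256 = 126 → 7e.

7e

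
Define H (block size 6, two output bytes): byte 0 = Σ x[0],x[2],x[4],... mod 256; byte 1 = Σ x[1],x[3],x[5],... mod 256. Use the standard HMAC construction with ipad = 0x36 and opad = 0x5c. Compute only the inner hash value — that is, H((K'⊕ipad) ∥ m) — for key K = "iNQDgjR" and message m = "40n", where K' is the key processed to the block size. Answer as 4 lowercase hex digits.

Key "iNQDgjR" = 69 4e 51 44 67 6a 52 is 7 bytes > B = 6, so hash it first: H(key) = 73 fc, then zero-pad to 6 bytes: K' = 73 fc 00 00 00 00.
K' ⊕ ipad = 45 ca 36 36 36 36.
Inner input = 45 ca 36 36 36 36 ∥ 34 30 6e.
Inner hash: even-index sum = 339 mod 256 = 83; odd-index sum = 358 mod 256 = 102 → 53 66.

5366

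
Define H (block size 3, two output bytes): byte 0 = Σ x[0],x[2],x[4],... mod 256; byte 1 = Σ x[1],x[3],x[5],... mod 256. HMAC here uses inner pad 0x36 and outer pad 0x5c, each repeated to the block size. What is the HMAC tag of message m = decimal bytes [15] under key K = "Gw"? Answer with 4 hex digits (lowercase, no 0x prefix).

Key "Gw" = 47 77 is 2 bytes ≤ B = 3; zero-pad to 3 bytes: K' = 47 77 00.
K' ⊕ ipad = 71 41 36.  K' ⊕ opad = 1b 2b 5c.
Inner input = (K'⊕ipad) ∥ m = 71 41 36 ∥ 0f.
Inner hash: even-index sum = 167 mod 256 = 167; odd-index sum = 80 mod 256 = 80 → a7 50.
Outer input = (K'⊕opad) ∥ inner = 1b 2b 5c ∥ a7 50.
Outer hash (tag): even-index sum = 199 mod 256 = 199; odd-index sum = 210 mod 256 = 210 → c7 d2.

c7d2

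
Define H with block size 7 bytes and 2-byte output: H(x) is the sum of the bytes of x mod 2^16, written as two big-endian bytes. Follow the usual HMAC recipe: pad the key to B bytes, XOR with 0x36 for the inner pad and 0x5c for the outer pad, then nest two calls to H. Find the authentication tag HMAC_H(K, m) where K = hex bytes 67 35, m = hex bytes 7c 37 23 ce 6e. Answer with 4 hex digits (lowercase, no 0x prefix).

02e7

Key hex bytes 67 35 is 2 bytes ≤ B = 7; zero-pad to 7 bytes: K' = 67 35 00 00 00 00 00.
K' ⊕ ipad = 51 03 36 36 36 36 36.  K' ⊕ opad = 3b 69 5c 5c 5c 5c 5c.
Inner input = (K'⊕ipad) ∥ m = 51 03 36 36 36 36 36 ∥ 7c 37 23 ce 6e.
Inner hash: sum = 81+3+54+54+54+54+54+124+55+35+206+110 = 884 → 03 74.
Outer input = (K'⊕opad) ∥ inner = 3b 69 5c 5c 5c 5c 5c ∥ 03 74.
Outer hash (tag): sum = 59+105+92+92+92+92+92+3+116 = 743 → 02 e7.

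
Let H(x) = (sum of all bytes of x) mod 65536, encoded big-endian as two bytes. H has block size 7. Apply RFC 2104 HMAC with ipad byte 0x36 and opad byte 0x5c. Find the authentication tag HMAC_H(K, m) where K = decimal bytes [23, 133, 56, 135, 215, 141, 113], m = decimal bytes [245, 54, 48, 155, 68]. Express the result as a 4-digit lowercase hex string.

04a1

Key decimal bytes [23, 133, 56, 135, 215, 141, 113] = 17 85 38 87 d7 8d 71 is exactly B = 7 bytes: K' = 17 85 38 87 d7 8d 71.
K' ⊕ ipad = 21 b3 0e b1 e1 bb 47.  K' ⊕ opad = 4b d9 64 db 8b d1 2d.
Inner input = (K'⊕ipad) ∥ m = 21 b3 0e b1 e1 bb 47 ∥ f5 36 30 9b 44.
Inner hash: sum = 33+179+14+177+225+187+71+245+54+48+155+68 = 1456 → 05 b0.
Outer input = (K'⊕opad) ∥ inner = 4b d9 64 db 8b d1 2d ∥ 05 b0.
Outer hash (tag): sum = 75+217+100+219+139+209+45+5+176 = 1185 → 04 a1.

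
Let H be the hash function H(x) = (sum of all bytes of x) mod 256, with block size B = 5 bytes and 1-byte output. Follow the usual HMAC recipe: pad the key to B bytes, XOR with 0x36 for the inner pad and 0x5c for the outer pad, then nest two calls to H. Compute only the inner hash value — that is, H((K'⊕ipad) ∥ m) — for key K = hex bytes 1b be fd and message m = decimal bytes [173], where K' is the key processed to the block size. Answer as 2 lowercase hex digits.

99

Key hex bytes 1b be fd is 3 bytes ≤ B = 5; zero-pad to 5 bytes: K' = 1b be fd 00 00.
K' ⊕ ipad = 2d 88 cb 36 36.
Inner input = 2d 88 cb 36 36 ∥ ad.
Inner hash: sum = 45+136+203+54+54+173 = 665; mod 256 = 153 → 99.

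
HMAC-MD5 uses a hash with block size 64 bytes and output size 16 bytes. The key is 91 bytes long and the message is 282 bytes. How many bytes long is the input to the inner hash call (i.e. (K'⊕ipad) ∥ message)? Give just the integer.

346

Key is 91 > 64 bytes, so it is hashed to 16 bytes then zero-padded to 64: |K'| = 64.
Inner input = (K'⊕ipad) ∥ m → 64 + 282 = 346 bytes.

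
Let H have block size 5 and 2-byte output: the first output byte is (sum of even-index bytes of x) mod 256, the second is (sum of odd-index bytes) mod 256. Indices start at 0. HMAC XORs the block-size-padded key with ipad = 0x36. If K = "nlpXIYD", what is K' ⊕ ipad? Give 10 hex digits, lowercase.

Key "nlpXIYD" = 6e 6c 70 58 49 59 44 is 7 bytes > B = 5, so hash it first: H(key) = 6b 1d, then zero-pad to 5 bytes: K' = 6b 1d 00 00 00.
XOR each byte with 0x36: 6b⊕36=5d, 1d⊕36=2b, 00⊕36=36, 00⊕36=36, 00⊕36=36.

5d2b363636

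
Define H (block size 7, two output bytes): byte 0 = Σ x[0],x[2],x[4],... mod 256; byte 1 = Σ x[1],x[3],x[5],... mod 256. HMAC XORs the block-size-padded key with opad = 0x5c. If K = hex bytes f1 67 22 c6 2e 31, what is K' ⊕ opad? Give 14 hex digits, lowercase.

Key hex bytes f1 67 22 c6 2e 31 is 6 bytes ≤ B = 7; zero-pad to 7 bytes: K' = f1 67 22 c6 2e 31 00.
XOR each byte with 0x5c: f1⊕5c=ad, 67⊕5c=3b, 22⊕5c=7e, c6⊕5c=9a, 2e⊕5c=72, 31⊕5c=6d, 00⊕5c=5c.

ad3b7e9a726d5c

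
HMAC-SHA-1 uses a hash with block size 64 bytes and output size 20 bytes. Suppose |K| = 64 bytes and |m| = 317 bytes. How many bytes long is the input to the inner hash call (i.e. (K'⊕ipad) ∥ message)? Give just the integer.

Key is 64 ≤ 64 bytes, zero-padded: |K'| = 64.
Inner input = (K'⊕ipad) ∥ m → 64 + 317 = 381 bytes.

381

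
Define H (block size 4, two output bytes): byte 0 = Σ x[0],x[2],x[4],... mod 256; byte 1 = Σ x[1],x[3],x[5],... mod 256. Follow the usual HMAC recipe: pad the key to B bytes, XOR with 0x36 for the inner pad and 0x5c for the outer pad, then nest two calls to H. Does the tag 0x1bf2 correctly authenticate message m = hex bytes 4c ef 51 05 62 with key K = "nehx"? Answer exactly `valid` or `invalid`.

valid

Key "nehx" = 6e 65 68 78 is exactly B = 4 bytes: K' = 6e 65 68 78.
K' ⊕ ipad = 58 53 5e 4e; K' ⊕ opad = 32 39 34 24.
Inner hash: even-index sum = 437 mod 256 = 181; odd-index sum = 405 mod 256 = 149 → b5 95.
Outer hash (recomputed tag): even-index sum = 283 mod 256 = 27; odd-index sum = 242 mod 256 = 242 → 1b f2.
Recomputed tag = 1bf2; claimed = 1bf2 → match.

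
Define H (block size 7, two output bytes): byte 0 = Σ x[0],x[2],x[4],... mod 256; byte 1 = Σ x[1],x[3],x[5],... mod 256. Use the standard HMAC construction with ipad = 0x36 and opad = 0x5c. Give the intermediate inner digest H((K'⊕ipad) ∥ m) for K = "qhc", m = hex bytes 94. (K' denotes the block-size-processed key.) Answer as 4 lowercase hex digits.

085e

Key "qhc" = 71 68 63 is 3 bytes ≤ B = 7; zero-pad to 7 bytes: K' = 71 68 63 00 00 00 00.
K' ⊕ ipad = 47 5e 55 36 36 36 36.
Inner input = 47 5e 55 36 36 36 36 ∥ 94.
Inner hash: even-index sum = 264 mod 256 = 8; odd-index sum = 350 mod 256 = 94 → 08 5e.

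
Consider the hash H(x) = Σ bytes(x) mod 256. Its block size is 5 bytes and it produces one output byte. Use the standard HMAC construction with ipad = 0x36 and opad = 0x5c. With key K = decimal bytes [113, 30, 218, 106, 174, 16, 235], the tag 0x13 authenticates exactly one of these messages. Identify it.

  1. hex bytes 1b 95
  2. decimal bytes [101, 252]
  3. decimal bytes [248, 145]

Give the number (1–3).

2

Key decimal bytes [113, 30, 218, 106, 174, 16, 235] = 71 1e da 6a ae 10 eb is 7 bytes > B = 5, so hash it first: H(key) = 7c, then zero-pad to 5 bytes: K' = 7c 00 00 00 00.
K' ⊕ ipad = 4a 36 36 36 36; K' ⊕ opad = 20 5c 5c 5c 5c.
m1: inner = H(4a 36 36 36 36 1b 95) = d2; tag = H(20 5c 5c 5c 5c d2) = 62
m2: inner = H(4a 36 36 36 36 65 fc) = 83; tag = H(20 5c 5c 5c 5c 83) = 13 ← matches
m3: inner = H(4a 36 36 36 36 f8 91) = ab; tag = H(20 5c 5c 5c 5c ab) = 3b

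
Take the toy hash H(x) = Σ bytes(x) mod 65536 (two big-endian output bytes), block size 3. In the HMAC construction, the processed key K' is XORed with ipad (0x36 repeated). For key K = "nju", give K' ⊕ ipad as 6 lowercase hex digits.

Key "nju" = 6e 6a 75 is exactly B = 3 bytes: K' = 6e 6a 75.
XOR each byte with 0x36: 6e⊕36=58, 6a⊕36=5c, 75⊕36=43.

585c43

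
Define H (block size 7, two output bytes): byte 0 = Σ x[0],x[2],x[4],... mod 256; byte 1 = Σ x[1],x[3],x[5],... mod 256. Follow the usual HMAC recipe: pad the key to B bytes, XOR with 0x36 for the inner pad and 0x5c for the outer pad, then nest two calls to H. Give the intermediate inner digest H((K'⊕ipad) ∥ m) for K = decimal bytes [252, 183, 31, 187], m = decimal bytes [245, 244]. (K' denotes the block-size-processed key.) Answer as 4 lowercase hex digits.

5339

Key decimal bytes [252, 183, 31, 187] = fc b7 1f bb is 4 bytes ≤ B = 7; zero-pad to 7 bytes: K' = fc b7 1f bb 00 00 00.
K' ⊕ ipad = ca 81 29 8d 36 36 36.
Inner input = ca 81 29 8d 36 36 36 ∥ f5 f4.
Inner hash: even-index sum = 595 mod 256 = 83; odd-index sum = 569 mod 256 = 57 → 53 39.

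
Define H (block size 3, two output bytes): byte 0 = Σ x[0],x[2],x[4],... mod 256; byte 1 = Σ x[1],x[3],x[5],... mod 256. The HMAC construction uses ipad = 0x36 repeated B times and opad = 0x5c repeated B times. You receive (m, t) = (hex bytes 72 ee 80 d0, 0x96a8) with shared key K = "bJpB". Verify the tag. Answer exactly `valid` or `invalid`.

Key "bJpB" = 62 4a 70 42 is 4 bytes > B = 3, so hash it first: H(key) = d2 8c, then zero-pad to 3 bytes: K' = d2 8c 00.
K' ⊕ ipad = e4 ba 36; K' ⊕ opad = 8e d0 5c.
Inner hash: even-index sum = 728 mod 256 = 216; odd-index sum = 428 mod 256 = 172 → d8 ac.
Outer hash (recomputed tag): even-index sum = 406 mod 256 = 150; odd-index sum = 424 mod 256 = 168 → 96 a8.
Recomputed tag = 96a8; claimed = 96a8 → match.

valid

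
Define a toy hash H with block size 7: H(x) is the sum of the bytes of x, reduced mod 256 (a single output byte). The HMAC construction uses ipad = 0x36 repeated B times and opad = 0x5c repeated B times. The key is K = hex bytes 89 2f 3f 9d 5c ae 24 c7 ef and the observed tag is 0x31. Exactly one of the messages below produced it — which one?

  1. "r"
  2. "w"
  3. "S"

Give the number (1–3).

Key hex bytes 89 2f 3f 9d 5c ae 24 c7 ef is 9 bytes > B = 7, so hash it first: H(key) = 78, then zero-pad to 7 bytes: K' = 78 00 00 00 00 00 00.
K' ⊕ ipad = 4e 36 36 36 36 36 36; K' ⊕ opad = 24 5c 5c 5c 5c 5c 5c.
m1: inner = H(4e 36 36 36 36 36 36 72) = 04; tag = H(24 5c 5c 5c 5c 5c 5c 04) = 50
m2: inner = H(4e 36 36 36 36 36 36 77) = 09; tag = H(24 5c 5c 5c 5c 5c 5c 09) = 55
m3: inner = H(4e 36 36 36 36 36 36 53) = e5; tag = H(24 5c 5c 5c 5c 5c 5c e5) = 31 ← matches

3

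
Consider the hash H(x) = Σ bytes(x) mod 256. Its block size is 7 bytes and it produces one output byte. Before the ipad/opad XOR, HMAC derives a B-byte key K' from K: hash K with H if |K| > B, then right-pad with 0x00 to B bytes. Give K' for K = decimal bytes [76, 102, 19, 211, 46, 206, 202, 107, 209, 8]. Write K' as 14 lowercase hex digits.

a2000000000000

|K| = 10 > B = 7, so first hash the key.
H(K): sum = 76+102+19+211+46+206+202+107+209+8 = 1186; mod 256 = 162 → a2.
Zero-pad H(K) = a2 to 7 bytes: K' = a2 00 00 00 00 00 00.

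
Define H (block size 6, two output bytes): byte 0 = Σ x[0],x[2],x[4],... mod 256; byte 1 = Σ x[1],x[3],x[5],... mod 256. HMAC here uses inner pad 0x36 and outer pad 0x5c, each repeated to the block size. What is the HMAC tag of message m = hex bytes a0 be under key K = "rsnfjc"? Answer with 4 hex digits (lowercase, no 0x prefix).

2e50

Key "rsnfjc" = 72 73 6e 66 6a 63 is exactly B = 6 bytes: K' = 72 73 6e 66 6a 63.
K' ⊕ ipad = 44 45 58 50 5c 55.  K' ⊕ opad = 2e 2f 32 3a 36 3f.
Inner input = (K'⊕ipad) ∥ m = 44 45 58 50 5c 55 ∥ a0 be.
Inner hash: even-index sum = 408 mod 256 = 152; odd-index sum = 424 mod 256 = 168 → 98 a8.
Outer input = (K'⊕opad) ∥ inner = 2e 2f 32 3a 36 3f ∥ 98 a8.
Outer hash (tag): even-index sum = 302 mod 256 = 46; odd-index sum = 336 mod 256 = 80 → 2e 50.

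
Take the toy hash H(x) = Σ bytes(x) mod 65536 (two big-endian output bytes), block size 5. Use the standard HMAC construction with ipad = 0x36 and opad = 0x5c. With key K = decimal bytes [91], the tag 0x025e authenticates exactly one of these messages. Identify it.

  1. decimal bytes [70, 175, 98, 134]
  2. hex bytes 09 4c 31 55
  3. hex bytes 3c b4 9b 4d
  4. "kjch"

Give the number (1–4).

Key decimal bytes [91] = 5b is 1 byte ≤ B = 5; zero-pad to 5 bytes: K' = 5b 00 00 00 00.
K' ⊕ ipad = 6d 36 36 36 36; K' ⊕ opad = 07 5c 5c 5c 5c.
m1: inner = H(6d 36 36 36 36 46 af 62 86) = 03 22; tag = H(07 5c 5c 5c 5c 03 22) = 019c
m2: inner = H(6d 36 36 36 36 09 4c 31 55) = 02 20; tag = H(07 5c 5c 5c 5c 02 20) = 0199
m3: inner = H(6d 36 36 36 36 3c b4 9b 4d) = 03 1d; tag = H(07 5c 5c 5c 5c 03 1d) = 0197
m4: inner = H(6d 36 36 36 36 6b 6a 63 68) = 02 e5; tag = H(07 5c 5c 5c 5c 02 e5) = 025e ← matches

4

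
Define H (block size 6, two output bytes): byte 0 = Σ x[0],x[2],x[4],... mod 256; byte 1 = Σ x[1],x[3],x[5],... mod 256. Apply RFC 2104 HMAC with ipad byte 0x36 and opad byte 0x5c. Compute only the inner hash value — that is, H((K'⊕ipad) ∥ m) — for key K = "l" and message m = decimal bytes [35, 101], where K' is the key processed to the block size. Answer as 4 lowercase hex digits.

Key "l" = 6c is 1 byte ≤ B = 6; zero-pad to 6 bytes: K' = 6c 00 00 00 00 00.
K' ⊕ ipad = 5a 36 36 36 36 36.
Inner input = 5a 36 36 36 36 36 ∥ 23 65.
Inner hash: even-index sum = 233 mod 256 = 233; odd-index sum = 263 mod 256 = 7 → e9 07.

e907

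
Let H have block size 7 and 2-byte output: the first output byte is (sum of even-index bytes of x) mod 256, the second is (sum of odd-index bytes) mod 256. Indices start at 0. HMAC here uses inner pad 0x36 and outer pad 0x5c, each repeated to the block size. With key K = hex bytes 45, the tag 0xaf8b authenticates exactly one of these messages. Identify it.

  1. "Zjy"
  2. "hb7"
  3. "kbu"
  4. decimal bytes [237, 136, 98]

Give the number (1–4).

3

Key hex bytes 45 is 1 byte ≤ B = 7; zero-pad to 7 bytes: K' = 45 00 00 00 00 00 00.
K' ⊕ ipad = 73 36 36 36 36 36 36; K' ⊕ opad = 19 5c 5c 5c 5c 5c 5c.
m1: inner = H(73 36 36 36 36 36 36 5a 6a 79) = 7f 75; tag = H(19 5c 5c 5c 5c 5c 5c 7f 75) = a293
m2: inner = H(73 36 36 36 36 36 36 68 62 37) = 77 41; tag = H(19 5c 5c 5c 5c 5c 5c 77 41) = 6e8b
m3: inner = H(73 36 36 36 36 36 36 6b 62 75) = 77 82; tag = H(19 5c 5c 5c 5c 5c 5c 77 82) = af8b ← matches
m4: inner = H(73 36 36 36 36 36 36 ed 88 62) = 9d f1; tag = H(19 5c 5c 5c 5c 5c 5c 9d f1) = 1eb1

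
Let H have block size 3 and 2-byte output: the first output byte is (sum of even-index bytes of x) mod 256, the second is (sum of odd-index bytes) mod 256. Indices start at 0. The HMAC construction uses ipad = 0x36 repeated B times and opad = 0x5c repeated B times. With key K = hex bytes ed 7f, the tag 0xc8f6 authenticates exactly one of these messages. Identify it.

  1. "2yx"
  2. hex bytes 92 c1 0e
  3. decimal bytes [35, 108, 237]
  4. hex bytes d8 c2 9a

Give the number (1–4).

Key hex bytes ed 7f is 2 bytes ≤ B = 3; zero-pad to 3 bytes: K' = ed 7f 00.
K' ⊕ ipad = db 49 36; K' ⊕ opad = b1 23 5c.
m1: inner = H(db 49 36 32 79 78) = 8a f3; tag = H(b1 23 5c 8a f3) = 00ad
m2: inner = H(db 49 36 92 c1 0e) = d2 e9; tag = H(b1 23 5c d2 e9) = f6f5
m3: inner = H(db 49 36 23 6c ed) = 7d 59; tag = H(b1 23 5c 7d 59) = 66a0
m4: inner = H(db 49 36 d8 c2 9a) = d3 bb; tag = H(b1 23 5c d3 bb) = c8f6 ← matches

4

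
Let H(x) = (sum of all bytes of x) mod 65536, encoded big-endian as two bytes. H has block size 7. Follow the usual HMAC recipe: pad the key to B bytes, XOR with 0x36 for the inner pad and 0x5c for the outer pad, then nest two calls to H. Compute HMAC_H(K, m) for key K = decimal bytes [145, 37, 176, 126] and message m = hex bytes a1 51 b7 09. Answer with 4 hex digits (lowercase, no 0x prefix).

0447

Key decimal bytes [145, 37, 176, 126] = 91 25 b0 7e is 4 bytes ≤ B = 7; zero-pad to 7 bytes: K' = 91 25 b0 7e 00 00 00.
K' ⊕ ipad = a7 13 86 48 36 36 36.  K' ⊕ opad = cd 79 ec 22 5c 5c 5c.
Inner input = (K'⊕ipad) ∥ m = a7 13 86 48 36 36 36 ∥ a1 51 b7 09.
Inner hash: sum = 167+19+134+72+54+54+54+161+81+183+9 = 988 → 03 dc.
Outer input = (K'⊕opad) ∥ inner = cd 79 ec 22 5c 5c 5c ∥ 03 dc.
Outer hash (tag): sum = 205+121+236+34+92+92+92+3+220 = 1095 → 04 47.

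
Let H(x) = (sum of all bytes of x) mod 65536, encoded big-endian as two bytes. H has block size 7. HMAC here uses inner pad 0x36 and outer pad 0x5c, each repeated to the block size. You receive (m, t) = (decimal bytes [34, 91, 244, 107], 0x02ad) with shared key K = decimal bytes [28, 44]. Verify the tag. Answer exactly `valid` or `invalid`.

Key decimal bytes [28, 44] = 1c 2c is 2 bytes ≤ B = 7; zero-pad to 7 bytes: K' = 1c 2c 00 00 00 00 00.
K' ⊕ ipad = 2a 1a 36 36 36 36 36; K' ⊕ opad = 40 70 5c 5c 5c 5c 5c.
Inner hash: sum = 42+26+54+54+54+54+54+34+91+244+107 = 814 → 03 2e.
Outer hash (recomputed tag): sum = 64+112+92+92+92+92+92+3+46 = 685 → 02 ad.
Recomputed tag = 02ad; claimed = 02ad → match.

valid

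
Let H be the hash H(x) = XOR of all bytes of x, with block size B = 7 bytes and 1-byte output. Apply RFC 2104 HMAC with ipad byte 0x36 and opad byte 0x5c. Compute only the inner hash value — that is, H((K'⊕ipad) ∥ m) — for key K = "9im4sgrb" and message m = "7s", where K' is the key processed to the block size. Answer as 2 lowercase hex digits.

7f

Key "9im4sgrb" = 39 69 6d 34 73 67 72 62 is 8 bytes > B = 7, so hash it first: H(key) = 0d, then zero-pad to 7 bytes: K' = 0d 00 00 00 00 00 00.
K' ⊕ ipad = 3b 36 36 36 36 36 36.
Inner input = 3b 36 36 36 36 36 36 ∥ 37 73.
Inner hash: XOR 3b⊕36⊕36⊕36⊕36⊕36⊕36⊕37⊕73 = 7f.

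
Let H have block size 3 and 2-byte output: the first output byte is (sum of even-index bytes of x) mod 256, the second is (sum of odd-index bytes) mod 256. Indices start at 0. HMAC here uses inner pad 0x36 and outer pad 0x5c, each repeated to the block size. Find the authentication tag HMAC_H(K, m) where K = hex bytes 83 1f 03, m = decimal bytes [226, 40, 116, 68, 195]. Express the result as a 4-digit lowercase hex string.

Key hex bytes 83 1f 03 is exactly B = 3 bytes: K' = 83 1f 03.
K' ⊕ ipad = b5 29 35.  K' ⊕ opad = df 43 5f.
Inner input = (K'⊕ipad) ∥ m = b5 29 35 ∥ e2 28 74 44 c3.
Inner hash: even-index sum = 342 mod 256 = 86; odd-index sum = 578 mod 256 = 66 → 56 42.
Outer input = (K'⊕opad) ∥ inner = df 43 5f ∥ 56 42.
Outer hash (tag): even-index sum = 384 mod 256 = 128; odd-index sum = 153 mod 256 = 153 → 80 99.

8099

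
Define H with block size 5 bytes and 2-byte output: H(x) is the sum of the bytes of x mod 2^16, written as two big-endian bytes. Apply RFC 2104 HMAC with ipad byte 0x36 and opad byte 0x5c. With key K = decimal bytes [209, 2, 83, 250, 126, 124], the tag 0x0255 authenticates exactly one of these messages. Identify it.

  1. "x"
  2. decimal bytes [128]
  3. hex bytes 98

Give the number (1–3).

Key decimal bytes [209, 2, 83, 250, 126, 124] = d1 02 53 fa 7e 7c is 6 bytes > B = 5, so hash it first: H(key) = 03 1a, then zero-pad to 5 bytes: K' = 03 1a 00 00 00.
K' ⊕ ipad = 35 2c 36 36 36; K' ⊕ opad = 5f 46 5c 5c 5c.
m1: inner = H(35 2c 36 36 36 78) = 01 7b; tag = H(5f 46 5c 5c 5c 01 7b) = 0235
m2: inner = H(35 2c 36 36 36 80) = 01 83; tag = H(5f 46 5c 5c 5c 01 83) = 023d
m3: inner = H(35 2c 36 36 36 98) = 01 9b; tag = H(5f 46 5c 5c 5c 01 9b) = 0255 ← matches

3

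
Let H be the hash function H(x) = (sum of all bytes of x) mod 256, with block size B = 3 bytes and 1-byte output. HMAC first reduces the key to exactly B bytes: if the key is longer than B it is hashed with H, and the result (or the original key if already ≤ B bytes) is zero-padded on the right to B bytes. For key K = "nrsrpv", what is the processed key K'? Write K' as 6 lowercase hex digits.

|K| = 6 > B = 3, so first hash the key.
H(K): sum = 110+114+115+114+112+118 = 683; mod 256 = 171 → ab.
Zero-pad H(K) = ab to 3 bytes: K' = ab 00 00.

ab0000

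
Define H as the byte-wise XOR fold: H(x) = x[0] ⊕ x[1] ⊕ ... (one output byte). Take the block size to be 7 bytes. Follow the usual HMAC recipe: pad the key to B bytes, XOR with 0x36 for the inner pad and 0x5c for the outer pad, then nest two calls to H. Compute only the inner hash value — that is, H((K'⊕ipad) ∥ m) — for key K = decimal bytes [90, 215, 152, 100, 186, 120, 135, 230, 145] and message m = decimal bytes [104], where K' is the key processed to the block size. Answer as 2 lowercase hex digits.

Key decimal bytes [90, 215, 152, 100, 186, 120, 135, 230, 145] = 5a d7 98 64 ba 78 87 e6 91 is 9 bytes > B = 7, so hash it first: H(key) = 43, then zero-pad to 7 bytes: K' = 43 00 00 00 00 00 00.
K' ⊕ ipad = 75 36 36 36 36 36 36.
Inner input = 75 36 36 36 36 36 36 ∥ 68.
Inner hash: XOR 75⊕36⊕36⊕36⊕36⊕36⊕36⊕68 = 1d.

1d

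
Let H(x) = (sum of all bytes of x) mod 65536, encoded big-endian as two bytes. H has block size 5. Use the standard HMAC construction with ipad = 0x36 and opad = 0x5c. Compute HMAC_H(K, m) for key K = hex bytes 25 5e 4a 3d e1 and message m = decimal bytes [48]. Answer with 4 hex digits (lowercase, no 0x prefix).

01ba

Key hex bytes 25 5e 4a 3d e1 is exactly B = 5 bytes: K' = 25 5e 4a 3d e1.
K' ⊕ ipad = 13 68 7c 0b d7.  K' ⊕ opad = 79 02 16 61 bd.
Inner input = (K'⊕ipad) ∥ m = 13 68 7c 0b d7 ∥ 30.
Inner hash: sum = 19+104+124+11+215+48 = 521 → 02 09.
Outer input = (K'⊕opad) ∥ inner = 79 02 16 61 bd ∥ 02 09.
Outer hash (tag): sum = 121+2+22+97+189+2+9 = 442 → 01 ba.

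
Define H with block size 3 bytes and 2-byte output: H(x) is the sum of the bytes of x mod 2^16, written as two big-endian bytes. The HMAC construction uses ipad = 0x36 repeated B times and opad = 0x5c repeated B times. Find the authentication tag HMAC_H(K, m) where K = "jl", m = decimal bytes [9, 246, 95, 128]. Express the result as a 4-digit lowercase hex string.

Key "jl" = 6a 6c is 2 bytes ≤ B = 3; zero-pad to 3 bytes: K' = 6a 6c 00.
K' ⊕ ipad = 5c 5a 36.  K' ⊕ opad = 36 30 5c.
Inner input = (K'⊕ipad) ∥ m = 5c 5a 36 ∥ 09 f6 5f 80.
Inner hash: sum = 92+90+54+9+246+95+128 = 714 → 02 ca.
Outer input = (K'⊕opad) ∥ inner = 36 30 5c ∥ 02 ca.
Outer hash (tag): sum = 54+48+92+2+202 = 398 → 01 8e.

018e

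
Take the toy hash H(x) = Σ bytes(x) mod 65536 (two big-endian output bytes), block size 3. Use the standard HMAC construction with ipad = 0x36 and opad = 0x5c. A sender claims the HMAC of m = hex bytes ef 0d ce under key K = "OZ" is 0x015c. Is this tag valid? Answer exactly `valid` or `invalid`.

valid

Key "OZ" = 4f 5a is 2 bytes ≤ B = 3; zero-pad to 3 bytes: K' = 4f 5a 00.
K' ⊕ ipad = 79 6c 36; K' ⊕ opad = 13 06 5c.
Inner hash: sum = 121+108+54+239+13+206 = 741 → 02 e5.
Outer hash (recomputed tag): sum = 19+6+92+2+229 = 348 → 01 5c.
Recomputed tag = 015c; claimed = 015c → match.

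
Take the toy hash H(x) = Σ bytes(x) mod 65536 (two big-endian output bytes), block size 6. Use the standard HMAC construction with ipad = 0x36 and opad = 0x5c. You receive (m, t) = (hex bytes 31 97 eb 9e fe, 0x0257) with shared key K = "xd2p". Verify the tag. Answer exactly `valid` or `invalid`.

valid

Key "xd2p" = 78 64 32 70 is 4 bytes ≤ B = 6; zero-pad to 6 bytes: K' = 78 64 32 70 00 00.
K' ⊕ ipad = 4e 52 04 46 36 36; K' ⊕ opad = 24 38 6e 2c 5c 5c.
Inner hash: sum = 78+82+4+70+54+54+49+151+235+158+254 = 1189 → 04 a5.
Outer hash (recomputed tag): sum = 36+56+110+44+92+92+4+165 = 599 → 02 57.
Recomputed tag = 0257; claimed = 0257 → match.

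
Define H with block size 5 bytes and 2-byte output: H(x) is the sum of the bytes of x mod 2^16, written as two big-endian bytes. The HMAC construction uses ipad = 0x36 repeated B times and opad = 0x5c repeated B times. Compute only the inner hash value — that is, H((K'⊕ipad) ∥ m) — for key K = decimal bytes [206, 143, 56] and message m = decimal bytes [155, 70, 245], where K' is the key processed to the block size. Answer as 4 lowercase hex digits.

0401

Key decimal bytes [206, 143, 56] = ce 8f 38 is 3 bytes ≤ B = 5; zero-pad to 5 bytes: K' = ce 8f 38 00 00.
K' ⊕ ipad = f8 b9 0e 36 36.
Inner input = f8 b9 0e 36 36 ∥ 9b 46 f5.
Inner hash: sum = 248+185+14+54+54+155+70+245 = 1025 → 04 01.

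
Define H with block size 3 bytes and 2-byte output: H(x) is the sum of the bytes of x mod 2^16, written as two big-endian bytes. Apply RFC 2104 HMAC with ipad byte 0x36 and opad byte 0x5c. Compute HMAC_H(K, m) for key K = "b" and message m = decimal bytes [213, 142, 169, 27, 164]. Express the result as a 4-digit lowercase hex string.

0184

Key "b" = 62 is 1 byte ≤ B = 3; zero-pad to 3 bytes: K' = 62 00 00.
K' ⊕ ipad = 54 36 36.  K' ⊕ opad = 3e 5c 5c.
Inner input = (K'⊕ipad) ∥ m = 54 36 36 ∥ d5 8e a9 1b a4.
Inner hash: sum = 84+54+54+213+142+169+27+164 = 907 → 03 8b.
Outer input = (K'⊕opad) ∥ inner = 3e 5c 5c ∥ 03 8b.
Outer hash (tag): sum = 62+92+92+3+139 = 388 → 01 84.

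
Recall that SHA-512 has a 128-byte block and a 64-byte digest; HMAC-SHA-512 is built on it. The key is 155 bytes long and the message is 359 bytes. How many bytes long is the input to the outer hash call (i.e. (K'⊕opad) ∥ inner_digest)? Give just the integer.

192

Key is 155 > 128 bytes, so it is hashed to 64 bytes then zero-padded to 128: |K'| = 128.
Outer input = (K'⊕opad) ∥ H(inner) → 128 + 64 = 192 bytes.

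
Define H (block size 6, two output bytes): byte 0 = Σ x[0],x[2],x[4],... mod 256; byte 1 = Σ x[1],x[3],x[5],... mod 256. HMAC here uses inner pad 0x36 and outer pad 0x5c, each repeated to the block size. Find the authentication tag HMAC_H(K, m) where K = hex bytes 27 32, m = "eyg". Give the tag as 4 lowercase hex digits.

7c0f

Key hex bytes 27 32 is 2 bytes ≤ B = 6; zero-pad to 6 bytes: K' = 27 32 00 00 00 00.
K' ⊕ ipad = 11 04 36 36 36 36.  K' ⊕ opad = 7b 6e 5c 5c 5c 5c.
Inner input = (K'⊕ipad) ∥ m = 11 04 36 36 36 36 ∥ 65 79 67.
Inner hash: even-index sum = 329 mod 256 = 73; odd-index sum = 233 mod 256 = 233 → 49 e9.
Outer input = (K'⊕opad) ∥ inner = 7b 6e 5c 5c 5c 5c ∥ 49 e9.
Outer hash (tag): even-index sum = 380 mod 256 = 124; odd-index sum = 527 mod 256 = 15 → 7c 0f.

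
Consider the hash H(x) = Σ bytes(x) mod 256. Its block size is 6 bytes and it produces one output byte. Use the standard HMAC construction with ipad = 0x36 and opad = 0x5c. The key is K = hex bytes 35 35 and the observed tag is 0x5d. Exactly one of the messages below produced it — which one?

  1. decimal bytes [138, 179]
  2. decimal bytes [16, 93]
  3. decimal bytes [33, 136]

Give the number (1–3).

1

Key hex bytes 35 35 is 2 bytes ≤ B = 6; zero-pad to 6 bytes: K' = 35 35 00 00 00 00.
K' ⊕ ipad = 03 03 36 36 36 36; K' ⊕ opad = 69 69 5c 5c 5c 5c.
m1: inner = H(03 03 36 36 36 36 8a b3) = 1b; tag = H(69 69 5c 5c 5c 5c 1b) = 5d ← matches
m2: inner = H(03 03 36 36 36 36 10 5d) = 4b; tag = H(69 69 5c 5c 5c 5c 4b) = 8d
m3: inner = H(03 03 36 36 36 36 21 88) = 87; tag = H(69 69 5c 5c 5c 5c 87) = c9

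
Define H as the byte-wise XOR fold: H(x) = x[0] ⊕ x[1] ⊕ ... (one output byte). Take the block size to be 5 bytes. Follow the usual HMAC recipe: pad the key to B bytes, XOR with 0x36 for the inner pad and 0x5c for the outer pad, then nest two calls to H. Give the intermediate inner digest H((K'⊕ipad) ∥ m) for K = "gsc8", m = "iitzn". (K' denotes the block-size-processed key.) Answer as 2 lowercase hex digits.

19

Key "gsc8" = 67 73 63 38 is 4 bytes ≤ B = 5; zero-pad to 5 bytes: K' = 67 73 63 38 00.
K' ⊕ ipad = 51 45 55 0e 36.
Inner input = 51 45 55 0e 36 ∥ 69 69 74 7a 6e.
Inner hash: XOR 51⊕45⊕55⊕0e⊕36⊕69⊕69⊕74⊕7a⊕6e = 19.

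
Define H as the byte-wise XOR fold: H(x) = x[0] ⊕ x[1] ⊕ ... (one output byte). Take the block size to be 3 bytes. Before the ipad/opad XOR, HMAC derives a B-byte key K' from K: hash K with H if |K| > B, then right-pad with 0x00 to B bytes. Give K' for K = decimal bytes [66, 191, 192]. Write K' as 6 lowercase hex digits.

42bfc0

Key decimal bytes [66, 191, 192] = 42 bf c0 is exactly B = 3 bytes: K' = 42 bf c0.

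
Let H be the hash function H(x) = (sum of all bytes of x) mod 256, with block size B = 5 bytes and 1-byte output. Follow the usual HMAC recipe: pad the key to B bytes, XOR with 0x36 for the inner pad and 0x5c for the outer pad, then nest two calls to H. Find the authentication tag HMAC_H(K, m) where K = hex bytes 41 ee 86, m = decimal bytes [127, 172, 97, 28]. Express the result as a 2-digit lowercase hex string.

Key hex bytes 41 ee 86 is 3 bytes ≤ B = 5; zero-pad to 5 bytes: K' = 41 ee 86 00 00.
K' ⊕ ipad = 77 d8 b0 36 36.  K' ⊕ opad = 1d b2 da 5c 5c.
Inner input = (K'⊕ipad) ∥ m = 77 d8 b0 36 36 ∥ 7f ac 61 1c.
Inner hash: sum = 119+216+176+54+54+127+172+97+28 = 1043; mod 256 = 19 → 13.
Outer input = (K'⊕opad) ∥ inner = 1d b2 da 5c 5c ∥ 13.
Outer hash (tag): sum = 29+178+218+92+92+19 = 628; mod 256 = 116 → 74.

74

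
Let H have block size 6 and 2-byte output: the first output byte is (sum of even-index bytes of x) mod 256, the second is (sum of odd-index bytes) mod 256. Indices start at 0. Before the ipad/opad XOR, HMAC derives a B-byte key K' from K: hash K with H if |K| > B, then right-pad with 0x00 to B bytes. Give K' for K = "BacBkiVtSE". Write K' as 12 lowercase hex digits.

b9c500000000

|K| = 10 > B = 6, so first hash the key.
H(K): even-index sum = 441 mod 256 = 185; odd-index sum = 453 mod 256 = 197 → b9 c5.
Zero-pad H(K) = b9 c5 to 6 bytes: K' = b9 c5 00 00 00 00.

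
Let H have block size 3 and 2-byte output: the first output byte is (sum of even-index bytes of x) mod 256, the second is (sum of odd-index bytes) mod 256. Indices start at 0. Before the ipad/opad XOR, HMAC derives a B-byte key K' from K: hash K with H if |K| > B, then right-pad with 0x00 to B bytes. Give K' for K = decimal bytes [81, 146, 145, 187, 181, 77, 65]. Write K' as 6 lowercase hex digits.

|K| = 7 > B = 3, so first hash the key.
H(K): even-index sum = 472 mod 256 = 216; odd-index sum = 410 mod 256 = 154 → d8 9a.
Zero-pad H(K) = d8 9a to 3 bytes: K' = d8 9a 00.

d89a00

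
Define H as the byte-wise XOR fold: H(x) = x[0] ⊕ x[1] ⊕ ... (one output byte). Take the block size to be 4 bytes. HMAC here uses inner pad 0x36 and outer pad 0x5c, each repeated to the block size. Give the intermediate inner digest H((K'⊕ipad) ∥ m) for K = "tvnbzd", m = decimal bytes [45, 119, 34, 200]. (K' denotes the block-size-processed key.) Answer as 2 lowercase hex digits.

a0

Key "tvnbzd" = 74 76 6e 62 7a 64 is 6 bytes > B = 4, so hash it first: H(key) = 10, then zero-pad to 4 bytes: K' = 10 00 00 00.
K' ⊕ ipad = 26 36 36 36.
Inner input = 26 36 36 36 ∥ 2d 77 22 c8.
Inner hash: XOR 26⊕36⊕36⊕36⊕2d⊕77⊕22⊕c8 = a0.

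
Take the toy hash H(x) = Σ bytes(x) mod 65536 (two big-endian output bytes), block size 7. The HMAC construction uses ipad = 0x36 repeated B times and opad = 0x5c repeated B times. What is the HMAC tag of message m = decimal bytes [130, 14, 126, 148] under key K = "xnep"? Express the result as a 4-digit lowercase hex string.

0255

Key "xnep" = 78 6e 65 70 is 4 bytes ≤ B = 7; zero-pad to 7 bytes: K' = 78 6e 65 70 00 00 00.
K' ⊕ ipad = 4e 58 53 46 36 36 36.  K' ⊕ opad = 24 32 39 2c 5c 5c 5c.
Inner input = (K'⊕ipad) ∥ m = 4e 58 53 46 36 36 36 ∥ 82 0e 7e 94.
Inner hash: sum = 78+88+83+70+54+54+54+130+14+126+148 = 899 → 03 83.
Outer input = (K'⊕opad) ∥ inner = 24 32 39 2c 5c 5c 5c ∥ 03 83.
Outer hash (tag): sum = 36+50+57+44+92+92+92+3+131 = 597 → 02 55.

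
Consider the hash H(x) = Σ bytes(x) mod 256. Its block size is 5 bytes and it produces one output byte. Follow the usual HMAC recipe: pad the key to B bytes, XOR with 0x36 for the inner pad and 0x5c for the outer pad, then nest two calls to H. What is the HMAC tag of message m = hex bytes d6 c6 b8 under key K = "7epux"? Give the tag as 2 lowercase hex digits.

9c

Key "7epux" = 37 65 70 75 78 is exactly B = 5 bytes: K' = 37 65 70 75 78.
K' ⊕ ipad = 01 53 46 43 4e.  K' ⊕ opad = 6b 39 2c 29 24.
Inner input = (K'⊕ipad) ∥ m = 01 53 46 43 4e ∥ d6 c6 b8.
Inner hash: sum = 1+83+70+67+78+214+198+184 = 895; mod 256 = 127 → 7f.
Outer input = (K'⊕opad) ∥ inner = 6b 39 2c 29 24 ∥ 7f.
Outer hash (tag): sum = 107+57+44+41+36+127 = 412; mod 256 = 156 → 9c.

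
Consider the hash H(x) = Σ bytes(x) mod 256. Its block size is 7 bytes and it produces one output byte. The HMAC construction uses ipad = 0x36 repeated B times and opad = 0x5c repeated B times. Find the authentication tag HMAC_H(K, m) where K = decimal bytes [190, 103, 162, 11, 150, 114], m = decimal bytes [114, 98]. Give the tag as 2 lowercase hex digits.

Key decimal bytes [190, 103, 162, 11, 150, 114] = be 67 a2 0b 96 72 is 6 bytes ≤ B = 7; zero-pad to 7 bytes: K' = be 67 a2 0b 96 72 00.
K' ⊕ ipad = 88 51 94 3d a0 44 36.  K' ⊕ opad = e2 3b fe 57 ca 2e 5c.
Inner input = (K'⊕ipad) ∥ m = 88 51 94 3d a0 44 36 ∥ 72 62.
Inner hash: sum = 136+81+148+61+160+68+54+114+98 = 920; mod 256 = 152 → 98.
Outer input = (K'⊕opad) ∥ inner = e2 3b fe 57 ca 2e 5c ∥ 98.
Outer hash (tag): sum = 226+59+254+87+202+46+92+152 = 1118; mod 256 = 94 → 5e.

5e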